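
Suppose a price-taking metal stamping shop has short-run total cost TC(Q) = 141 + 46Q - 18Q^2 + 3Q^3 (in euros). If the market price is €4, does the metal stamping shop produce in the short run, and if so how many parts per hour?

Shut down

Strip out fixed cost: VC = 46Q - 18Q^2 + 3Q^3. Then AVC = 46 - 18Q + 3Q^2 and MC = 46 - 36Q + 9Q^2.
AVC is minimized where dAVC/dQ = -18 + 6Q = 0, at Q = 3; min AVC = 46 - 18·3 + 3·3^2 = €19.
Since P = €4 < min AVC = €19, price fails to cover variable cost at any output.
The firm minimizes its loss by shutting down and losing only its fixed cost of €141.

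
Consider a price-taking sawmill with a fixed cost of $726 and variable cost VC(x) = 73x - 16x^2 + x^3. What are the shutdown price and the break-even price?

Shutdown price = min AVC. AVC = 73 - 16x + x^2, with vertex at x = 8 and minimum $9.
ATC = 726/x + 73 - 16x + x^2. Setting dATC/dx = −726/x^2 − 16 + 2x = 0 gives x = 11 (since 2·11^3 − 16·11^2 = 726).
min ATC = 726/11 + 73 − 16·11 + 11^2 = $84. That is the break-even price.
Between these two prices the firm operates at a loss; above $84 it earns a profit.

Shutdown price = $9; break-even price = $84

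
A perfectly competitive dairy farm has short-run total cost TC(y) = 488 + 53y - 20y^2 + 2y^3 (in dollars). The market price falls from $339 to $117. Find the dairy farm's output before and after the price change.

Output falls from 11 to 8

AVC = 53 - 20y + 2y^2, minimized at y = 5 where min AVC = $3. MC = 53 - 40y + 6y^2.
With P = $339 above the shutdown price, P = MC gives y = 11.
At P = $117 ≥ min AVC, set P = MC: y = 8. The firm stays open but cuts output.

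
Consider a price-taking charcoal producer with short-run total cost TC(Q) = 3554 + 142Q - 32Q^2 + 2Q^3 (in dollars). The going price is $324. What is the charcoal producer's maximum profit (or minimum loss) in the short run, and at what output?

AVC = 142 - 32Q + 2Q^2; min AVC = $14 at Q = 8. Since P = $324 ≥ min AVC, the firm produces.
With MC = 142 - 64Q + 6Q^2, P = MC on the upward-sloping part at Q* = 13.
TR = 324·13 = 4212. TC = 3554 + 832 = 4386. Profit = 4212 − 4386 = -$174.
By producing, the firm covers all variable cost plus $3380 of fixed cost; shutting down would lose the full $3554.

Profit = -$174 at Q = 13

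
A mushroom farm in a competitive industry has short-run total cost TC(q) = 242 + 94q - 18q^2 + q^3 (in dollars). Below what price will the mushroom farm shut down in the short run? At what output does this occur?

The firm shuts down when price falls below the minimum of average variable cost. AVC = VC/q = 94 - 18q + q^2.
At the minimum of AVC, MC = AVC. MC = 94 - 36q + 3q^2; setting MC = AVC gives 2q^2 - 18q = 0, so q = 9. min AVC = 13.
The firm shuts down for any P below $13.

$13 per unit, at q = 9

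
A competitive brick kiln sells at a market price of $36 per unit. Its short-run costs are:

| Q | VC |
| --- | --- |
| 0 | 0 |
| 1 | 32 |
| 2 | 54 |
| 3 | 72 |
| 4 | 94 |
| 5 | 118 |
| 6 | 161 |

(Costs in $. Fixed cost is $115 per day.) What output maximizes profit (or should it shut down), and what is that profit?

Tabulate TR − TC: Q=0: -115; Q=1: -111; Q=2: -97; Q=3: -79; Q=4: -65; Q=5: -53; Q=6: -60.
Profit is maximized at Q = 5. AVC there is 118/5 = $23.60 ≤ P, so producing beats shutting down (which would give -$115).

Q = 5; profit = -$53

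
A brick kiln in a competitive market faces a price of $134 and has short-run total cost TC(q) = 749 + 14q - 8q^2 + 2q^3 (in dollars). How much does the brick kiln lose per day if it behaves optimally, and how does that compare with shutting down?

Profit = -$173 at q = 6

AVC = 14 - 8q + 2q^2 has its minimum $6 at q = 2; price $134 clears that bar, so the firm operates.
With MC = 14 - 16q + 6q^2, P = MC on the upward-sloping part at q* = 6.
TR = 134·6 = 804. TC = 749 + 228 = 977. Profit = 804 − 977 = -$173.
By producing, the firm covers all variable cost plus $576 of fixed cost; shutting down would lose the full $749.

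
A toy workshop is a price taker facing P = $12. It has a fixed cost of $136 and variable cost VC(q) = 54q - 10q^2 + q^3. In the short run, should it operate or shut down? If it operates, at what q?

From TC, MC = TC'(q) = 54 - 20q + 3q^2 and AVC = VC/q = 54 - 10q + q^2.
AVC is minimized where dAVC/dq = -10 + 2q = 0, at q = 5; min AVC = 54 - 10·5 + 5^2 = $29.
P = $12 lies below min AVC = $29; no output level covers variable cost.
Shutting down limits the loss to fixed cost, $136.

Shut down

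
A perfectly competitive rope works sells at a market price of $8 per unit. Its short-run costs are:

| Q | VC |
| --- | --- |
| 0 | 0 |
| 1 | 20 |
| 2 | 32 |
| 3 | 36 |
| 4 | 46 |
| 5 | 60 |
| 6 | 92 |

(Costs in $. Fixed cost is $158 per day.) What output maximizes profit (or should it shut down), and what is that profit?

Profit at each row (π = 8Q − TC): Q=0: -158; Q=1: -170; Q=2: -174; Q=3: -170; Q=4: -172; Q=5: -178; Q=6: -202.
Profit is highest at Q = 0. Equivalently, the lowest AVC in the table is 46/4 ≈ $11.50 at Q = 4, and P = $8 falls below it — price never covers variable cost, so the firm shuts down and loses only its fixed cost.

Q = 0 (shut down); profit = -$158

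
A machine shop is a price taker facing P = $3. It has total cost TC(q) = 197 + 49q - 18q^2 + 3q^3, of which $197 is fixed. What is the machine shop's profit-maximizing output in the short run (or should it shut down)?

Strip out fixed cost: VC = 49q - 18q^2 + 3q^3. Then AVC = 49 - 18q + 3q^2 and MC = 49 - 36q + 9q^2.
AVC is minimized where dAVC/dq = -18 + 6q = 0, at q = 3; min AVC = 49 - 18·3 + 3·3^2 = $22.
P = $3 lies below min AVC = $22; no output level covers variable cost.
The firm minimizes its loss by shutting down and losing only its fixed cost of $197.

Shut down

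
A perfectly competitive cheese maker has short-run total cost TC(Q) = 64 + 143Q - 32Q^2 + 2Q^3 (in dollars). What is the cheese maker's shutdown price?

$15 per unit

The shutdown price is the minimum of AVC. VC = 143Q - 32Q^2 + 2Q^3, so AVC = 143 - 32Q + 2Q^2.
dAVC/dQ = -32 + 4Q = 0 gives Q = 8. min AVC = 143 - 32·8 + 2·8^2 = 15.
So the shutdown price is $15.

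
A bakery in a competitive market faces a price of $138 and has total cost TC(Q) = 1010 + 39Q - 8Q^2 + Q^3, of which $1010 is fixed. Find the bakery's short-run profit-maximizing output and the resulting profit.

AVC = 39 - 8Q + Q^2 has its minimum $23 at Q = 4; price $138 clears that bar, so the firm operates.
MC = 39 - 16Q + 3Q^2. Setting P = MC and taking the root on the rising branch gives Q* = 9.
TR = 138·9 = 1242. TC = 1010 + 432 = 1442. Profit = 1242 − 1442 = -$200.
By producing, the firm covers all variable cost plus $810 of fixed cost; shutting down would lose the full $1010.

Profit = -$200 at Q = 9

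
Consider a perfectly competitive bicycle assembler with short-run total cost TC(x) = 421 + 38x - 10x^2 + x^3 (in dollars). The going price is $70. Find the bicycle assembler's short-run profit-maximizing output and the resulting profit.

AVC = 38 - 10x + x^2; min AVC = $13 at x = 5. Since P = $70 ≥ min AVC, the firm produces.
MC = 38 - 20x + 3x^2. Setting P = MC and taking the root on the rising branch gives x* = 8.
TR = 70·8 = 560. TC = 421 + 176 = 597. Profit = 560 − 597 = -$37.
That loss of $37 beats the $421 the firm would lose by shutting down; producing recovers $384 of fixed cost.

Profit = -$37 at x = 8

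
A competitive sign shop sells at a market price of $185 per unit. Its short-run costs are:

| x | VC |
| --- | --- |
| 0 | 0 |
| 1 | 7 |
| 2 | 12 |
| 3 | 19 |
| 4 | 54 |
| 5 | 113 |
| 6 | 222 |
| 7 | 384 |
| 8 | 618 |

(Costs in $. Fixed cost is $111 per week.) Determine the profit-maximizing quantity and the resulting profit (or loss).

Compute π = P·x − TC at each output: x=0: -111; x=1: 67; x=2: 247; x=3: 425; x=4: 575; x=5: 701; x=6: 777; x=7: 800; x=8: 751.
Profit is maximized at x = 7. AVC there is 384/7 = $54.86 ≤ P, so producing beats shutting down (which would give -$111).

x = 7; profit = $800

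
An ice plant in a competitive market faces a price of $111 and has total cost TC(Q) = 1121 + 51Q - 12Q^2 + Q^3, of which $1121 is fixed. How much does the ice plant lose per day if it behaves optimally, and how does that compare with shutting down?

AVC = 51 - 12Q + Q^2 has its minimum $15 at Q = 6; price $111 clears that bar, so the firm operates.
With MC = 51 - 24Q + 3Q^2, P = MC on the upward-sloping part at Q* = 10.
TR = 111·10 = 1110. TC = 1121 + 310 = 1431. Profit = 1110 − 1431 = -$321.
That loss of $321 beats the $1121 the firm would lose by shutting down; producing recovers $800 of fixed cost.

Profit = -$321 at Q = 10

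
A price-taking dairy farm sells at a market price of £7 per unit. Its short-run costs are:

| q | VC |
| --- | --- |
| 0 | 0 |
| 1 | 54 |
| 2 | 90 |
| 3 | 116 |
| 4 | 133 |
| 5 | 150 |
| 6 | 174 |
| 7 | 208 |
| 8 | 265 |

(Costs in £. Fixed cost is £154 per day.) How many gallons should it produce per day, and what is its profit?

q = 0 (shut down); profit = -£154

Profit at each row (π = 7q − TC): q=0: -154; q=1: -201; q=2: -230; q=3: -249; q=4: -259; q=5: -269; q=6: -286; q=7: -313; q=8: -363.
Profit is highest at q = 0. Equivalently, the lowest AVC in the table is 174/6 ≈ £29 at q = 6, and P = £7 falls below it — price never covers variable cost, so the firm shuts down and loses only its fixed cost.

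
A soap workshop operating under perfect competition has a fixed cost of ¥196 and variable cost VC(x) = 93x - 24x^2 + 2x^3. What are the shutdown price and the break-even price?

Shutdown price = ¥21; break-even price = ¥51

AVC = 93 - 24x + 2x^2; minimized at x = 6, giving min AVC = ¥21. That is the shutdown price.
ATC = 196/x + 93 - 24x + 2x^2. Setting dATC/dx = −196/x^2 − 24 + 4x = 0 gives x = 7 (since 4·7^3 − 24·7^2 = 196).
min ATC = 196/7 + 93 − 24·7 + 2·7^2 = ¥51. That is the break-even price.
Between these two prices the firm operates at a loss; above ¥51 it earns a profit.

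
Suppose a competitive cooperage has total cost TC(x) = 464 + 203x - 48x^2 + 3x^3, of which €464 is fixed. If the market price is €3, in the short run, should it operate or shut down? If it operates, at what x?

Shut down

Strip out fixed cost: VC = 203x - 48x^2 + 3x^3. Then AVC = 203 - 48x + 3x^2 and MC = 203 - 96x + 9x^2.
AVC is minimized where dAVC/dx = -48 + 6x = 0, at x = 8; min AVC = 203 - 48·8 + 3·8^2 = €11.
Since P = €3 < min AVC = €11, price fails to cover variable cost at any output.
Best response: produce nothing and absorb the €464 fixed cost.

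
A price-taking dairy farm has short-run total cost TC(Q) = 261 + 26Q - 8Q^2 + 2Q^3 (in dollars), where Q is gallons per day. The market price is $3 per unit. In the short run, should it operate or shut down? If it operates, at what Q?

Shut down

Variable cost is VC = 26Q - 8Q^2 + 2Q^3, so AVC = VC/Q = 26 - 8Q + 2Q^2 and MC = dTC/dQ = 26 - 16Q + 6Q^2.
AVC hits its minimum where MC = AVC, at Q = 2, giving min AVC = 26 - 8·2 + 2·2^2 = $18.
Since P = $3 < min AVC = $18, price fails to cover variable cost at any output.
Shutting down limits the loss to fixed cost, $261.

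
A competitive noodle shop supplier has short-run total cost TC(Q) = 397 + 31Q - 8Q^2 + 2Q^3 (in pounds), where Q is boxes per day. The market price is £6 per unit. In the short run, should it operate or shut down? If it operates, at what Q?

Strip out fixed cost: VC = 31Q - 8Q^2 + 2Q^3. Then AVC = 31 - 8Q + 2Q^2 and MC = 31 - 16Q + 6Q^2.
The AVC parabola has its vertex at Q = 8/4 = 2, where AVC = 31 - 8·2 + 2·2^2 = £23.
Since P = £6 < min AVC = £23, price fails to cover variable cost at any output.
Shutting down limits the loss to fixed cost, £397.

Shut down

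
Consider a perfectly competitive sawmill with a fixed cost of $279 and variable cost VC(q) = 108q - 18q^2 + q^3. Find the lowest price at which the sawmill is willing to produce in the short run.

$27 per unit

The shutdown price is the minimum of AVC. VC = 108q - 18q^2 + q^3, so AVC = 108 - 18q + q^2.
dAVC/dq = -18 + 2q = 0 gives q = 9. min AVC = 108 - 18·9 + 9^2 = 27.
So the shutdown price is $27.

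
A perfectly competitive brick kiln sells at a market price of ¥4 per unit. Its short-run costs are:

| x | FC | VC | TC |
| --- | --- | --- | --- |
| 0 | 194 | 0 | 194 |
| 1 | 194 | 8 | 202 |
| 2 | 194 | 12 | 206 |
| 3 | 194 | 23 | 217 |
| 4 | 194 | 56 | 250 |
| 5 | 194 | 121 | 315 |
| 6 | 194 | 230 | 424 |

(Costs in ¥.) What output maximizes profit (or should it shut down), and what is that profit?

x = 0 (shut down); profit = -¥194

Tabulate TR − TC: x=0: -194; x=1: -198; x=2: -198; x=3: -205; x=4: -234; x=5: -295; x=6: -400.
Profit is highest at x = 0. Equivalently, the lowest AVC in the table is 12/2 ≈ ¥6 at x = 2, and P = ¥4 falls below it — price never covers variable cost, so the firm shuts down and loses only its fixed cost.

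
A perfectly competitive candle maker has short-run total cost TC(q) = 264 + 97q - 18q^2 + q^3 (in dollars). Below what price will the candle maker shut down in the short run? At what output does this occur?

Short-run supply begins at min AVC. From VC = 97q - 18q^2 + q^3, AVC = 97 - 18q + q^2.
At the minimum of AVC, MC = AVC. MC = 97 - 36q + 3q^2; setting MC = AVC gives 2q^2 - 18q = 0, so q = 9. min AVC = 16.
The firm shuts down for any P below $16.

$16 per unit, at q = 9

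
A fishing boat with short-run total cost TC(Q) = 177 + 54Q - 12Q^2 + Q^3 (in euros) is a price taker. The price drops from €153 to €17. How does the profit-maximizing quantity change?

AVC = 54 - 12Q + Q^2, minimized at Q = 6 where min AVC = €18. MC = 54 - 24Q + 3Q^2.
At P = €153 ≥ min AVC, set P = MC on the rising branch: Q = 11.
At P = €17 < min AVC = €18, price no longer covers variable cost at any output, so the firm shuts down: Q = 0.

Output falls from 11 to 0 (the firm shuts down)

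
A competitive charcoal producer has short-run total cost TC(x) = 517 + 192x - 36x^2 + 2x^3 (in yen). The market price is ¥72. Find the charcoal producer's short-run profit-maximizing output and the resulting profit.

AVC = 192 - 36x + 2x^2 has its minimum ¥30 at x = 9; price ¥72 clears that bar, so the firm operates.
MC = 192 - 72x + 6x^2. Setting P = MC and taking the root on the rising branch gives x* = 10.
TR = 72·10 = 720. TC = 517 + 320 = 837. Profit = 720 − 837 = -¥117.
By producing, the firm covers all variable cost plus ¥400 of fixed cost; shutting down would lose the full ¥517.

Profit = -¥117 at x = 10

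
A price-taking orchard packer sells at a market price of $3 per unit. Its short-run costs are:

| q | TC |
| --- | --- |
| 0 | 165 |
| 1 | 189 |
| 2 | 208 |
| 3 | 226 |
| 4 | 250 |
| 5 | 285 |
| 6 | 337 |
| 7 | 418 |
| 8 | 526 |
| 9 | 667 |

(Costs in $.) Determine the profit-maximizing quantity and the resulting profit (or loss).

q = 0 (shut down); profit = -$165

Compute π = P·q − TC at each output: q=0: -165; q=1: -186; q=2: -202; q=3: -217; q=4: -238; q=5: -270; q=6: -319; q=7: -397; q=8: -502; q=9: -640.
Profit is highest at q = 0. Equivalently, the lowest AVC in the table is 61/3 ≈ $20.33 at q = 3, and P = $3 falls below it — price never covers variable cost, so the firm shuts down and loses only its fixed cost.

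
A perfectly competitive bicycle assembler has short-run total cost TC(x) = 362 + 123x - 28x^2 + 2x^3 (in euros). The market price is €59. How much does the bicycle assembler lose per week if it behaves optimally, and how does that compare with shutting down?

Profit = -€106 at x = 8

AVC = 123 - 28x + 2x^2; min AVC = €25 at x = 7. Since P = €59 ≥ min AVC, the firm produces.
MC = 123 - 56x + 6x^2. Setting P = MC and taking the root on the rising branch gives x* = 8.
TR = 59·8 = 472. TC = 362 + 216 = 578. Profit = 472 − 578 = -€106.
Shutting down would mean losing the fixed cost of €362, so operating at a loss of €106 is better by €256.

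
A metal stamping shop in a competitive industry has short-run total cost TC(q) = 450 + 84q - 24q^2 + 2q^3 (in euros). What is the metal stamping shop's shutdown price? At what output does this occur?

The shutdown price is the minimum of AVC. VC = 84q - 24q^2 + 2q^3, so AVC = 84 - 24q + 2q^2.
At the minimum of AVC, MC = AVC. MC = 84 - 48q + 6q^2; setting MC = AVC gives 4q^2 - 24q = 0, so q = 6. min AVC = 12.
For P < €12 the firm produces nothing.

€12 per unit, at q = 6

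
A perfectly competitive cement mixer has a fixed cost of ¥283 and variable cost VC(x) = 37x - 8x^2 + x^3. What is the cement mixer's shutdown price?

Short-run supply begins at min AVC. From VC = 37x - 8x^2 + x^3, AVC = 37 - 8x + x^2.
At the minimum of AVC, MC = AVC. MC = 37 - 16x + 3x^2; setting MC = AVC gives 2x^2 - 8x = 0, so x = 4. min AVC = 21.
The firm shuts down for any P below ¥21.

¥21 per unit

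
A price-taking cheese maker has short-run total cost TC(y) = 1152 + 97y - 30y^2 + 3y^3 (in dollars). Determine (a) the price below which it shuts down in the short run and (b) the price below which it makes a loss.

Shutdown price = $22; break-even price = $193

Shutdown price = min AVC. AVC = 97 - 30y + 3y^2, with vertex at y = 5 and minimum $22.
ATC = 1152/y + 97 - 30y + 3y^2. Setting dATC/dy = −1152/y^2 − 30 + 6y = 0 gives y = 8 (since 6·8^3 − 30·8^2 = 1152).
min ATC = 1152/8 + 97 − 30·8 + 3·8^2 = $193. That is the break-even price.
Between these two prices the firm operates at a loss; above $193 it earns a profit.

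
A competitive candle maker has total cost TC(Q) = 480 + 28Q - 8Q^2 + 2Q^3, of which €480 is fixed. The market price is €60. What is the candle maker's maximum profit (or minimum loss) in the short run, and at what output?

Profit = -€352 at Q = 4

AVC = 28 - 8Q + 2Q^2; min AVC = €20 at Q = 2. Since P = €60 ≥ min AVC, the firm produces.
MC = 28 - 16Q + 6Q^2. Setting P = MC and taking the root on the rising branch gives Q* = 4.
TR = 60·4 = 240. TC = 480 + 112 = 592. Profit = 240 − 592 = -€352.
By producing, the firm covers all variable cost plus €128 of fixed cost; shutting down would lose the full €480.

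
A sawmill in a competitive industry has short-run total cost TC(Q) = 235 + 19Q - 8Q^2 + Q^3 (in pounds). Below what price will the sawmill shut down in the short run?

The shutdown price is the minimum of AVC. VC = 19Q - 8Q^2 + Q^3, so AVC = 19 - 8Q + Q^2.
dAVC/dQ = -8 + 2Q = 0 gives Q = 4. min AVC = 19 - 8·4 + 4^2 = 3.
For P < £3 the firm produces nothing.

£3 per unit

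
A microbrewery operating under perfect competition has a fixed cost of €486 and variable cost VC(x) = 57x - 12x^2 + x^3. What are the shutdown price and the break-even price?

Shutdown price = min AVC. AVC = 57 - 12x + x^2, with vertex at x = 6 and minimum €21.
ATC = 486/x + 57 - 12x + x^2. Setting dATC/dx = −486/x^2 − 12 + 2x = 0 gives x = 9 (since 2·9^3 − 12·9^2 = 486).
min ATC = 486/9 + 57 − 12·9 + 9^2 = €84. That is the break-even price.
For €21 ≤ P < €84 the firm produces at a loss; below €21 it shuts down.

Shutdown price = €21; break-even price = €84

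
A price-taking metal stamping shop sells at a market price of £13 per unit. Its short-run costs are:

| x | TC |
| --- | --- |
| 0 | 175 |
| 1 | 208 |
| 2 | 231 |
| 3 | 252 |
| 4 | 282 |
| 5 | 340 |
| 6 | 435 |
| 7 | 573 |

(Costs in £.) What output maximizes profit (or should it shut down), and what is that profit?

x = 0 (shut down); profit = -£175

Compute π = P·x − TC at each output: x=0: -175; x=1: -195; x=2: -205; x=3: -213; x=4: -230; x=5: -275; x=6: -357; x=7: -482.
Profit is highest at x = 0. Equivalently, the lowest AVC in the table is 77/3 ≈ £25.67 at x = 3, and P = £13 falls below it — price never covers variable cost, so the firm shuts down and loses only its fixed cost.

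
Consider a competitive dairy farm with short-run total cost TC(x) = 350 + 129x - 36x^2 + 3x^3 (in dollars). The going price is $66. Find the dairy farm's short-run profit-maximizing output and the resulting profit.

AVC = 129 - 36x + 3x^2; min AVC = $21 at x = 6. Since P = $66 ≥ min AVC, the firm produces.
MC = 129 - 72x + 9x^2. Setting P = MC and taking the root on the rising branch gives x* = 7.
TR = 66·7 = 462. TC = 350 + 168 = 518. Profit = 462 − 518 = -$56.
Shutting down would mean losing the fixed cost of $350, so operating at a loss of $56 is better by $294.

Profit = -$56 at x = 7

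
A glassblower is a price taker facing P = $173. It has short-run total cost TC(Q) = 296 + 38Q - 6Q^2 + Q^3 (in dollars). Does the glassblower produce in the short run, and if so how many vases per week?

Produce at Q = 9

Variable cost is VC = 38Q - 6Q^2 + Q^3, so AVC = VC/Q = 38 - 6Q + Q^2 and MC = dTC/dQ = 38 - 12Q + 3Q^2.
AVC is minimized where dAVC/dQ = -6 + 2Q = 0, at Q = 3; min AVC = 38 - 6·3 + 3^2 = $29.
Since P = $173 ≥ min AVC = $29, price covers variable cost and the firm should produce.
P = MC gives -135 - 12Q + 3Q^2 = 0, with roots -5 and 9. Take the larger (rising MC): Q* = 9.
Check: AVC at Q = 9 is $65 ≤ P, so revenue covers variable cost.
Profit = P·Q − TC = 173·9 − 881 = $676.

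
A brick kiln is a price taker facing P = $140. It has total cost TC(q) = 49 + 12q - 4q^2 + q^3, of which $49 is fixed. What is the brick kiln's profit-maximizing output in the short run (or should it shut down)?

Variable cost is VC = 12q - 4q^2 + q^3, so AVC = VC/q = 12 - 4q + q^2 and MC = dTC/dq = 12 - 8q + 3q^2.
AVC is minimized where dAVC/dq = -4 + 2q = 0, at q = 2; min AVC = 12 - 4·2 + 2^2 = $8.
P = $140 exceeds min AVC = $8, so the firm stays open.
P = MC gives -128 - 8q + 3q^2 = 0, with roots -16/3 and 8. Take the larger (rising MC): q* = 8.
Check: AVC at q = 8 is $44 ≤ P, so revenue covers variable cost.
Profit = P·q − TC = 140·8 − 401 = $719.

Produce at q = 8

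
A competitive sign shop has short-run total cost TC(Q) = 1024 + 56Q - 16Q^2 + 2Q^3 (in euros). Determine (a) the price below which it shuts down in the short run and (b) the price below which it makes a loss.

Shutdown price = €24; break-even price = €184

AVC = 56 - 16Q + 2Q^2; minimized at Q = 4, giving min AVC = €24. That is the shutdown price.
ATC = 1024/Q + 56 - 16Q + 2Q^2. Setting dATC/dQ = −1024/Q^2 − 16 + 4Q = 0 gives Q = 8 (since 4·8^3 − 16·8^2 = 1024).
min ATC = 1024/8 + 56 − 16·8 + 2·8^2 = €184. That is the break-even price.
For €24 ≤ P < €184 the firm produces at a loss; below €24 it shuts down.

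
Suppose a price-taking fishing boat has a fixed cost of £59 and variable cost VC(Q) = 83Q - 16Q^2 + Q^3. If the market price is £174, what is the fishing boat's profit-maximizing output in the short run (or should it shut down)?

Variable cost is VC = 83Q - 16Q^2 + Q^3, so AVC = VC/Q = 83 - 16Q + Q^2 and MC = dTC/dQ = 83 - 32Q + 3Q^2.
The AVC parabola has its vertex at Q = 16/2 = 8, where AVC = 83 - 16·8 + 8^2 = £19.
Since P = £174 ≥ min AVC = £19, price covers variable cost and the firm should produce.
P = MC gives -91 - 32Q + 3Q^2 = 0, with roots -7/3 and 13. Take the larger (rising MC): Q* = 13.
Check: AVC at Q = 13 is £44 ≤ P, so revenue covers variable cost.
Profit = P·Q − TC = 174·13 − 631 = £1631.

Produce at Q = 13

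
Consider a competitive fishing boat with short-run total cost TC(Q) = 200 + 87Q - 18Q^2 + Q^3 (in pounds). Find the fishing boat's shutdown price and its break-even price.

Shutdown price = min AVC. AVC = 87 - 18Q + Q^2, with vertex at Q = 9 and minimum £6.
ATC = 200/Q + 87 - 18Q + Q^2. Setting dATC/dQ = −200/Q^2 − 18 + 2Q = 0 gives Q = 10 (since 2·10^3 − 18·10^2 = 200).
min ATC = 200/10 + 87 − 18·10 + 10^2 = £27. That is the break-even price.
For £6 ≤ P < £27 the firm produces at a loss; below £6 it shuts down.

Shutdown price = £6; break-even price = £27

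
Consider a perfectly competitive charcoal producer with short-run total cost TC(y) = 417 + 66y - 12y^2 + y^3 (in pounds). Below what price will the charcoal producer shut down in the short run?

£30 per unit

The firm shuts down when price falls below the minimum of average variable cost. AVC = VC/y = 66 - 12y + y^2.
dAVC/dy = -12 + 2y = 0 gives y = 6. min AVC = 66 - 12·6 + 6^2 = 30.
For P < £30 the firm produces nothing.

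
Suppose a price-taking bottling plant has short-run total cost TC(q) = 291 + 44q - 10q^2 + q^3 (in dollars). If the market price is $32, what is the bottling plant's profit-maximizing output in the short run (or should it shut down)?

Produce at q = 6

Variable cost is VC = 44q - 10q^2 + q^3, so AVC = VC/q = 44 - 10q + q^2 and MC = dTC/dq = 44 - 20q + 3q^2.
AVC is minimized where dAVC/dq = -10 + 2q = 0, at q = 5; min AVC = 44 - 10·5 + 5^2 = $19.
P = $32 exceeds min AVC = $19, so the firm stays open.
Set P = MC: 32 = 44 - 20q + 3q^2 → 12 - 20q + 3q^2 = 0. The roots are q = 2/3 and q = 6; the profit-maximizing output is on the rising part of MC, so q* = 6.
Check: AVC at q = 6 is $20 ≤ P, so revenue covers variable cost.
Profit = P·q − TC = 32·6 − 411 = -$219, a loss, but smaller than the $291 fixed cost the firm would lose by shutting down.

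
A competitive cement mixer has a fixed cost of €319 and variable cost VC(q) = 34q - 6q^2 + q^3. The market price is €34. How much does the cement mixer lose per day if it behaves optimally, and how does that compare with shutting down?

Profit = -€287 at q = 4

AVC = 34 - 6q + q^2 has its minimum €25 at q = 3; price €34 clears that bar, so the firm operates.
MC = 34 - 12q + 3q^2. Setting P = MC and taking the root on the rising branch gives q* = 4.
TR = 34·4 = 136. TC = 319 + 104 = 423. Profit = 136 − 423 = -€287.
By producing, the firm covers all variable cost plus €32 of fixed cost; shutting down would lose the full €319.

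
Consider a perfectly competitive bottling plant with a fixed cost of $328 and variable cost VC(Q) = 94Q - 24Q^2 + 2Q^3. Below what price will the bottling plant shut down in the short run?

$22 per unit

The firm shuts down when price falls below the minimum of average variable cost. AVC = VC/Q = 94 - 24Q + 2Q^2.
dAVC/dQ = -24 + 4Q = 0 gives Q = 6. min AVC = 94 - 24·6 + 2·6^2 = 22.
So the shutdown price is $22.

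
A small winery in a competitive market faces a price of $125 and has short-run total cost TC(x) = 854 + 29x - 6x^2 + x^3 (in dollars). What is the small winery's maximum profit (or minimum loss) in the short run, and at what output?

AVC = 29 - 6x + x^2 has its minimum $20 at x = 3; price $125 clears that bar, so the firm operates.
MC = 29 - 12x + 3x^2. Setting P = MC and taking the root on the rising branch gives x* = 8.
TR = 125·8 = 1000. TC = 854 + 360 = 1214. Profit = 1000 − 1214 = -$214.
By producing, the firm covers all variable cost plus $640 of fixed cost; shutting down would lose the full $854.

Profit = -$214 at x = 8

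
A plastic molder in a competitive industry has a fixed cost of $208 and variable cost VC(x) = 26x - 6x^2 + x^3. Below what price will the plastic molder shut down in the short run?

$17 per unit

The firm shuts down when price falls below the minimum of average variable cost. AVC = VC/x = 26 - 6x + x^2.
At the minimum of AVC, MC = AVC. MC = 26 - 12x + 3x^2; setting MC = AVC gives 2x^2 - 6x = 0, so x = 3. min AVC = 17.
The firm shuts down for any P below $17.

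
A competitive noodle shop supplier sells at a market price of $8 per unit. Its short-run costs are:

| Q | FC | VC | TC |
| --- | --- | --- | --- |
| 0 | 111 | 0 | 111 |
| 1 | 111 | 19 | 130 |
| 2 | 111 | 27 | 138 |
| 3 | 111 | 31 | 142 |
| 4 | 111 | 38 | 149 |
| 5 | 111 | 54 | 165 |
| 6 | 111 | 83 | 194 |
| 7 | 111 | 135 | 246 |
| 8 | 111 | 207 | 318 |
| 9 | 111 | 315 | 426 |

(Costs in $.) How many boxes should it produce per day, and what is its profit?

Q = 0 (shut down); profit = -$111

Compute π = P·Q − TC at each output: Q=0: -111; Q=1: -122; Q=2: -122; Q=3: -118; Q=4: -117; Q=5: -125; Q=6: -146; Q=7: -190; Q=8: -254; Q=9: -354.
Profit is highest at Q = 0. Equivalently, the lowest AVC in the table is 38/4 ≈ $9.50 at Q = 4, and P = $8 falls below it — price never covers variable cost, so the firm shuts down and loses only its fixed cost.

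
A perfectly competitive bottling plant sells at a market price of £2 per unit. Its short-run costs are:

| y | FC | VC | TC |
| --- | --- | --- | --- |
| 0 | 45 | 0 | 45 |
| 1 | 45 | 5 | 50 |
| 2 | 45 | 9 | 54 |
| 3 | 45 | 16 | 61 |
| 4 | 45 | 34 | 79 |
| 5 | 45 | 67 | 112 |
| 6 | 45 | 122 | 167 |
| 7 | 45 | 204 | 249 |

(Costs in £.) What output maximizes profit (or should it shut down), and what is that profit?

Compute π = P·y − TC at each output: y=0: -45; y=1: -48; y=2: -50; y=3: -55; y=4: -71; y=5: -102; y=6: -155; y=7: -235.
Profit is highest at y = 0. Equivalently, the lowest AVC in the table is 9/2 ≈ £4.50 at y = 2, and P = £2 falls below it — price never covers variable cost, so the firm shuts down and loses only its fixed cost.

y = 0 (shut down); profit = -£45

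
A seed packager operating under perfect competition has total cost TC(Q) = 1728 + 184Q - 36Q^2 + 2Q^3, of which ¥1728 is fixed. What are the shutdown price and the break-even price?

Shutdown price = ¥22; break-even price = ¥184

Shutdown price = min AVC. AVC = 184 - 36Q + 2Q^2, with vertex at Q = 9 and minimum ¥22.
ATC = 1728/Q + 184 - 36Q + 2Q^2. Setting dATC/dQ = −1728/Q^2 − 36 + 4Q = 0 gives Q = 12 (since 4·12^3 − 36·12^2 = 1728).
min ATC = 1728/12 + 184 − 36·12 + 2·12^2 = ¥184. That is the break-even price.
Between these two prices the firm operates at a loss; above ¥184 it earns a profit.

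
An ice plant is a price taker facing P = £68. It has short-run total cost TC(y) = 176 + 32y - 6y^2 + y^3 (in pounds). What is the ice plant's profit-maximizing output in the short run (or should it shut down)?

From TC, MC = TC'(y) = 32 - 12y + 3y^2 and AVC = VC/y = 32 - 6y + y^2.
The AVC parabola has its vertex at y = 6/2 = 3, where AVC = 32 - 6·3 + 3^2 = £23.
P = £68 exceeds min AVC = £23, so the firm stays open.
Set P = MC: 68 = 32 - 12y + 3y^2 → -36 - 12y + 3y^2 = 0. The roots are y = -2 and y = 6; the profit-maximizing output is on the rising part of MC, so y* = 6.
Check: AVC at y = 6 is £32 ≤ P, so revenue covers variable cost.
Profit = P·y − TC = 68·6 − 368 = £40.

Produce at y = 6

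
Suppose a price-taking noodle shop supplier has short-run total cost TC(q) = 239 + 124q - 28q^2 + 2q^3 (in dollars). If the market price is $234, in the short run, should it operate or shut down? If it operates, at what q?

Strip out fixed cost: VC = 124q - 28q^2 + 2q^3. Then AVC = 124 - 28q + 2q^2 and MC = 124 - 56q + 6q^2.
The AVC parabola has its vertex at q = 28/4 = 7, where AVC = 124 - 28·7 + 2·7^2 = $26.
P = $234 exceeds min AVC = $26, so the firm stays open.
P = MC gives -110 - 56q + 6q^2 = 0, with roots -5/3 and 11. Take the larger (rising MC): q* = 11.
Check: AVC at q = 11 is $58 ≤ P, so revenue covers variable cost.
Profit = P·q − TC = 234·11 − 877 = $1697.

Produce at q = 11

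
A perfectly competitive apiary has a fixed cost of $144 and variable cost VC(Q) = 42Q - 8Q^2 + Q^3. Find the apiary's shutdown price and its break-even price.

Shutdown price = $26; break-even price = $54

AVC = 42 - 8Q + Q^2; minimized at Q = 4, giving min AVC = $26. That is the shutdown price.
ATC = 144/Q + 42 - 8Q + Q^2. Setting dATC/dQ = −144/Q^2 − 8 + 2Q = 0 gives Q = 6 (since 2·6^3 − 8·6^2 = 144).
min ATC = 144/6 + 42 − 8·6 + 6^2 = $54. That is the break-even price.
Between these two prices the firm operates at a loss; above $54 it earns a profit.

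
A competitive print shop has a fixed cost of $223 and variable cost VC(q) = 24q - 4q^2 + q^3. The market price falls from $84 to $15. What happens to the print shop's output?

AVC = 24 - 4q + q^2, minimized at q = 2 where min AVC = $20. MC = 24 - 8q + 3q^2.
With P = $84 above the shutdown price, P = MC gives q = 6.
At P = $15 < min AVC = $20, price no longer covers variable cost at any output, so the firm shuts down: q = 0.

Output falls from 6 to 0 (the firm shuts down)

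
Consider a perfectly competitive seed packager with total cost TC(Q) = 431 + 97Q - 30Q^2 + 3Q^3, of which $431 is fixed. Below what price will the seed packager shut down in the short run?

$22 per unit

The firm shuts down when price falls below the minimum of average variable cost. AVC = VC/Q = 97 - 30Q + 3Q^2.
dAVC/dQ = -30 + 6Q = 0 gives Q = 5. min AVC = 97 - 30·5 + 3·5^2 = 22.
For P < $22 the firm produces nothing.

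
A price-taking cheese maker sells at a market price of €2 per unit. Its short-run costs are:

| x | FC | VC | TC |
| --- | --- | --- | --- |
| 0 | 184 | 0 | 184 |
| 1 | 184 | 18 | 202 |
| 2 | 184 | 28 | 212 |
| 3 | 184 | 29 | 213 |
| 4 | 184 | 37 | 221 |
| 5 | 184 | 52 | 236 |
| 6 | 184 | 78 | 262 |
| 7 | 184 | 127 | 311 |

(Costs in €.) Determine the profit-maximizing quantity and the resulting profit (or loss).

Tabulate TR − TC: x=0: -184; x=1: -200; x=2: -208; x=3: -207; x=4: -213; x=5: -226; x=6: -250; x=7: -297.
Profit is highest at x = 0. Equivalently, the lowest AVC in the table is 37/4 ≈ €9.25 at x = 4, and P = €2 falls below it — price never covers variable cost, so the firm shuts down and loses only its fixed cost.

x = 0 (shut down); profit = -€184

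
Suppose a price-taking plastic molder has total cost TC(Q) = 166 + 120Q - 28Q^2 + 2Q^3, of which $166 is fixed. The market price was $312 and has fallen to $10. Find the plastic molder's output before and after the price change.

Output falls from 12 to 0 (the firm shuts down)

MC = 120 - 56Q + 6Q^2; the shutdown threshold is min AVC = $22 (at Q = 7).
At P = $312 ≥ min AVC, set P = MC on the rising branch: Q = 12.
At P = $10 < min AVC = $22, price no longer covers variable cost at any output, so the firm shuts down: Q = 0.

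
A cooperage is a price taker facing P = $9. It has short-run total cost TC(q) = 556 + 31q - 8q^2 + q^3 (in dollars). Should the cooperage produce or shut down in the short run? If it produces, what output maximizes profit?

Shut down

From TC, MC = TC'(q) = 31 - 16q + 3q^2 and AVC = VC/q = 31 - 8q + q^2.
The AVC parabola has its vertex at q = 8/2 = 4, where AVC = 31 - 8·4 + 4^2 = $15.
With P < min AVC ($9 < $15), every unit sold adds to the loss.
Shutting down limits the loss to fixed cost, $556.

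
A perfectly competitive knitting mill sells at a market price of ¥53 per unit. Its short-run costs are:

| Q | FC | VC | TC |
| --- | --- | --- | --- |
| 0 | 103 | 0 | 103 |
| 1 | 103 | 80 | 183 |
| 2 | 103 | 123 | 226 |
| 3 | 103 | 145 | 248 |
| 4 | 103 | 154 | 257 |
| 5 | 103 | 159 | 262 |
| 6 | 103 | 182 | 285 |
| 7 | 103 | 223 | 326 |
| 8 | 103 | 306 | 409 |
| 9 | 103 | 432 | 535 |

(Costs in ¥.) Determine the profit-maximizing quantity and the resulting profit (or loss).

Compute π = P·Q − TC at each output: Q=0: -103; Q=1: -130; Q=2: -120; Q=3: -89; Q=4: -45; Q=5: 3; Q=6: 33; Q=7: 45; Q=8: 15; Q=9: -58.
Profit is maximized at Q = 7. AVC there is 223/7 = ¥31.86 ≤ P, so producing beats shutting down (which would give -¥103).

Q = 7; profit = ¥45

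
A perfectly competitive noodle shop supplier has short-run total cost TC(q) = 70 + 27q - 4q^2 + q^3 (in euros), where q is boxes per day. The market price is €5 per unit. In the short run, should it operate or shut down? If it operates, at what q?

Shut down

Strip out fixed cost: VC = 27q - 4q^2 + q^3. Then AVC = 27 - 4q + q^2 and MC = 27 - 8q + 3q^2.
AVC hits its minimum where MC = AVC, at q = 2, giving min AVC = 27 - 4·2 + 2^2 = €23.
With P < min AVC (€5 < €23), every unit sold adds to the loss.
Best response: produce nothing and absorb the €70 fixed cost.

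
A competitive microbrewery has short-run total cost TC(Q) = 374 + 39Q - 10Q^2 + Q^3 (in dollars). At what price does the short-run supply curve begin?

$14 per unit

The firm shuts down when price falls below the minimum of average variable cost. AVC = VC/Q = 39 - 10Q + Q^2.
dAVC/dQ = -10 + 2Q = 0 gives Q = 5. min AVC = 39 - 10·5 + 5^2 = 14.
For P < $14 the firm produces nothing.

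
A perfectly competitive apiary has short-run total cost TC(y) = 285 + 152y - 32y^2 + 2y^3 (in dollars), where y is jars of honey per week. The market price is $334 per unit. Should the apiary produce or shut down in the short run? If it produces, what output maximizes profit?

From TC, MC = TC'(y) = 152 - 64y + 6y^2 and AVC = VC/y = 152 - 32y + 2y^2.
AVC is minimized where dAVC/dy = -32 + 4y = 0, at y = 8; min AVC = 152 - 32·8 + 2·8^2 = $24.
P = $334 exceeds min AVC = $24, so the firm stays open.
Solving P = MC: -182 - 64y + 6y^2 = 0 ⇒ y = -7/3 or 13. On the upward-sloping branch, y* = 13.
Check: AVC at y = 13 is $74 ≤ P, so revenue covers variable cost.
Profit = P·y − TC = 334·13 − 1247 = $3095.

Produce at y = 13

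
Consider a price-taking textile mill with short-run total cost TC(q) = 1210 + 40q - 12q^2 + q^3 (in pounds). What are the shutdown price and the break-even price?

Shutdown price = £4; break-even price = £139

AVC = 40 - 12q + q^2; minimized at q = 6, giving min AVC = £4. That is the shutdown price.
ATC = 1210/q + 40 - 12q + q^2. Setting dATC/dq = −1210/q^2 − 12 + 2q = 0 gives q = 11 (since 2·11^3 − 12·11^2 = 1210).
min ATC = 1210/11 + 40 − 12·11 + 11^2 = £139. That is the break-even price.
For £4 ≤ P < £139 the firm produces at a loss; below £4 it shuts down.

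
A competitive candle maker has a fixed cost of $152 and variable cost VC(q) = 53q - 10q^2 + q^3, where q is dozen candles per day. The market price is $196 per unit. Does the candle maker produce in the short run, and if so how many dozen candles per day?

Strip out fixed cost: VC = 53q - 10q^2 + q^3. Then AVC = 53 - 10q + q^2 and MC = 53 - 20q + 3q^2.
AVC is minimized where dAVC/dq = -10 + 2q = 0, at q = 5; min AVC = 53 - 10·5 + 5^2 = $28.
P = $196 exceeds min AVC = $28, so the firm stays open.
Solving P = MC: -143 - 20q + 3q^2 = 0 ⇒ q = -13/3 or 11. On the upward-sloping branch, q* = 11.
Check: AVC at q = 11 is $64 ≤ P, so revenue covers variable cost.
Profit = P·q − TC = 196·11 − 856 = $1300.

Produce at q = 11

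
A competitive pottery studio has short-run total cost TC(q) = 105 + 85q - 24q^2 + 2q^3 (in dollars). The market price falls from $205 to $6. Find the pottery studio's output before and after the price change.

Output falls from 10 to 0 (the firm shuts down)

AVC = 85 - 24q + 2q^2, minimized at q = 6 where min AVC = $13. MC = 85 - 48q + 6q^2.
At P = $205 ≥ min AVC, set P = MC on the rising branch: q = 10.
At P = $6 < min AVC = $13, price no longer covers variable cost at any output, so the firm shuts down: q = 0.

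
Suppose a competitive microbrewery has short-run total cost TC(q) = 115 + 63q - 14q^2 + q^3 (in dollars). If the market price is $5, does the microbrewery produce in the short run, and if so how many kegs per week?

Variable cost is VC = 63q - 14q^2 + q^3, so AVC = VC/q = 63 - 14q + q^2 and MC = dTC/dq = 63 - 28q + 3q^2.
AVC is minimized where dAVC/dq = -14 + 2q = 0, at q = 7; min AVC = 63 - 14·7 + 7^2 = $14.
P = $5 lies below min AVC = $14; no output level covers variable cost.
Best response: produce nothing and absorb the $115 fixed cost.

Shut down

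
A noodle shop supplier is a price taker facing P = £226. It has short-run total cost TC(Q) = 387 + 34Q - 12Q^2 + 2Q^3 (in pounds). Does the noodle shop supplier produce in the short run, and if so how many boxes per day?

Variable cost is VC = 34Q - 12Q^2 + 2Q^3, so AVC = VC/Q = 34 - 12Q + 2Q^2 and MC = dTC/dQ = 34 - 24Q + 6Q^2.
AVC is minimized where dAVC/dQ = -12 + 4Q = 0, at Q = 3; min AVC = 34 - 12·3 + 2·3^2 = £16.
P = £226 exceeds min AVC = £16, so the firm stays open.
Solving P = MC: -192 - 24Q + 6Q^2 = 0 ⇒ Q = -4 or 8. On the upward-sloping branch, Q* = 8.
Check: AVC at Q = 8 is £66 ≤ P, so revenue covers variable cost.
Profit = P·Q − TC = 226·8 − 915 = £893.

Produce at Q = 8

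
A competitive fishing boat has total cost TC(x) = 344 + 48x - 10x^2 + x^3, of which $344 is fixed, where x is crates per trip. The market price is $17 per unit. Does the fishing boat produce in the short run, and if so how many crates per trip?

Shut down

Strip out fixed cost: VC = 48x - 10x^2 + x^3. Then AVC = 48 - 10x + x^2 and MC = 48 - 20x + 3x^2.
AVC hits its minimum where MC = AVC, at x = 5, giving min AVC = 48 - 10·5 + 5^2 = $23.
P = $17 lies below min AVC = $23; no output level covers variable cost.
Shutting down limits the loss to fixed cost, $344.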